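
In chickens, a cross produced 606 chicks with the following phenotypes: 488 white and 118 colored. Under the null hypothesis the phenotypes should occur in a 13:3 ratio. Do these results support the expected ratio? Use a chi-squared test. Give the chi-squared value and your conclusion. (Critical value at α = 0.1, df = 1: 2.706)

Expected counts for N = 606 under a 13:3 ratio (total parts = 16):
  white: 606 × 13/16 = 492.375
  colored: 606 × 3/16 = 113.625
χ² = Σ (O − E)² / E
  white: (488 − 492.375)² / 492.375 = 0.0389
  colored: (118 − 113.625)² / 113.625 = 0.1685
χ² = 0.0389 + 0.1685 = 0.2074 ≈ 0.207
Degrees of freedom = 2 − 1 = 1; critical value at α = 0.1 is 2.706.
Since 0.207 < 2.706, we fail to reject the null hypothesis — the data are consistent with the 13:3 ratio.

0.207; consistent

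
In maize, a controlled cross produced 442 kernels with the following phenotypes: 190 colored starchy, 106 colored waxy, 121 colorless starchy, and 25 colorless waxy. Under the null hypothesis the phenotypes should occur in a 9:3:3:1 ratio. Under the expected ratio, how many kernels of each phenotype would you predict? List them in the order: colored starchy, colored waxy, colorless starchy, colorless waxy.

Under the 9:3:3:1 hypothesis (Σ ratio = 16, N = 442):
  colored starchy: 442 × 9/16 = 248.625
  colored waxy: 442 × 3/16 = 82.875
  colorless starchy: 442 × 3/16 = 82.875
  colorless waxy: 442 × 1/16 = 27.625

248.625, 82.875, 82.875, 27.625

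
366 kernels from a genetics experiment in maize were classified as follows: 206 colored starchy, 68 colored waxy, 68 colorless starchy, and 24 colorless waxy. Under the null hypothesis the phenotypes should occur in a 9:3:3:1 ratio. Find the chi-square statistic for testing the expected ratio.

0.067

Expected counts for N = 366 under a 9:3:3:1 ratio (total parts = 16):
  colored starchy: 366 × 9/16 = 205.875
  colored waxy: 366 × 3/16 = 68.625
  colorless starchy: 366 × 3/16 = 68.625
  colorless waxy: 366 × 1/16 = 22.875
χ² = Σ (O − E)² / E
  colored starchy: (206 − 205.875)² / 205.875 = 0.0001
  colored waxy: (68 − 68.625)² / 68.625 = 0.0057
  colorless starchy: (68 − 68.625)² / 68.625 = 0.0057
  colorless waxy: (24 − 22.875)² / 22.875 = 0.0553
χ² = 0.0001 + 0.0057 + 0.0057 + 0.0553 = 0.0668 ≈ 0.067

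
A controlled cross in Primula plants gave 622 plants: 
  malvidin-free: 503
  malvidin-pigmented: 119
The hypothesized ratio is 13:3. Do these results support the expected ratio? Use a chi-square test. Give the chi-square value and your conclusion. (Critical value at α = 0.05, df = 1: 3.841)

0.060; consistent

Total ratio parts = 16. Expected numbers out of 622:
  malvidin-free: 622 × 13/16 = 505.375
  malvidin-pigmented: 622 × 3/16 = 116.625
χ² = Σ (O − E)² / E
  malvidin-free: (503 − 505.375)² / 505.375 = 0.0112
  malvidin-pigmented: (119 − 116.625)² / 116.625 = 0.0484
χ² = 0.0112 + 0.0484 = 0.0596 ≈ 0.060
Degrees of freedom = 2 − 1 = 1; critical value at α = 0.05 is 3.841.
Since 0.060 < 3.841, we fail to reject the null hypothesis — the data are consistent with the 13:3 ratio.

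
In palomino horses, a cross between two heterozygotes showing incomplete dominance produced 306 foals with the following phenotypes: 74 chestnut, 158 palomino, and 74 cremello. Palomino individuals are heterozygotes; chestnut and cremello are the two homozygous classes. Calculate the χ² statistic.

0.327

With incomplete dominance, a heterozygote × heterozygote cross gives a 1:2:1 phenotypic ratio.
Total ratio parts = 4. Expected numbers out of 306:
  chestnut: 306 × 1/4 = 76.5
  palomino: 306 × 2/4 = 153
  cremello: 306 × 1/4 = 76.5
χ² = Σ (O − E)² / E
  chestnut: (74 − 76.5)² / 76.5 = 0.0817
  palomino: (158 − 153)² / 153 = 0.1634
  cremello: (74 − 76.5)² / 76.5 = 0.0817
χ² = 0.0817 + 0.1634 + 0.0817 = 0.3268 ≈ 0.327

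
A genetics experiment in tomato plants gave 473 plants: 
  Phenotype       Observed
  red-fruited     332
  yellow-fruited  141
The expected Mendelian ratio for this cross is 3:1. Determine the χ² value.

5.836

Under the 3:1 hypothesis (Σ ratio = 4, N = 473):
  red-fruited: 473 × 3/4 = 354.75
  yellow-fruited: 473 × 1/4 = 118.25
χ² = Σ (O − E)² / E
  red-fruited: (332 − 354.75)² / 354.75 = 1.4589
  yellow-fruited: (141 − 118.25)² / 118.25 = 4.3768
χ² = 1.4589 + 4.3768 = 5.8357 ≈ 5.836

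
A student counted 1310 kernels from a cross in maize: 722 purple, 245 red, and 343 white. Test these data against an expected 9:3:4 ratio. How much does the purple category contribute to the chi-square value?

0.300

Expected counts for N = 1310 under a 9:3:4 ratio (total parts = 16):
  purple: 1310 × 9/16 = 736.875
  red: 1310 × 3/16 = 245.625
  white: 1310 × 4/16 = 327.5
Contribution of purple: (722 − 736.875)² / 736.875 = 0.3003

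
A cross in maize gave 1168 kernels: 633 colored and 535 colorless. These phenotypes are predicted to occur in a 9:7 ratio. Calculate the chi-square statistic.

Total ratio parts = 16. Expected numbers out of 1168:
  colored: 1168 × 9/16 = 657
  colorless: 1168 × 7/16 = 511
χ² = Σ (O − E)² / E
  colored: (633 − 657)² / 657 = 0.8767
  colorless: (535 − 511)² / 511 = 1.1272
χ² = 0.8767 + 1.1272 = 2.0039 ≈ 2.004

2.004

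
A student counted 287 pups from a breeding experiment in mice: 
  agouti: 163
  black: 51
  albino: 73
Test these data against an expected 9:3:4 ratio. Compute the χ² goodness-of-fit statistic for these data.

0.184

Under the 9:3:4 hypothesis (Σ ratio = 16, N = 287):
  agouti: 287 × 9/16 = 161.4375
  black: 287 × 3/16 = 53.8125
  albino: 287 × 4/16 = 71.75
χ² = Σ (O − E)² / E
  agouti: (163 − 161.4375)² / 161.4375 = 0.0151
  black: (51 − 53.8125)² / 53.8125 = 0.1470
  albino: (73 − 71.75)² / 71.75 = 0.0218
χ² = 0.0151 + 0.1470 + 0.0218 = 0.1839 ≈ 0.184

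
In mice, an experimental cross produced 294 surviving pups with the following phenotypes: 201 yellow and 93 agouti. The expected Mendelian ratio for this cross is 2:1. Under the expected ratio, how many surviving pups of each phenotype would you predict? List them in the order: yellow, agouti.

The 2:1 ratio has 3 parts, so with N = 294 the expected counts are:
  yellow: 294 × 2/3 = 196
  agouti: 294 × 1/3 = 98

196, 98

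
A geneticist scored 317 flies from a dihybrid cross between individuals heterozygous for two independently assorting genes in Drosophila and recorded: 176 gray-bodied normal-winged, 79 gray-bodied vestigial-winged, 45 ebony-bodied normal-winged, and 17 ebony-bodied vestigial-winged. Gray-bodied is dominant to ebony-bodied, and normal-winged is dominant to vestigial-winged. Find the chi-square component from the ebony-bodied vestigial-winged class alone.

0.399

A dihybrid F₂ with independent assortment and complete dominance at both loci gives a 9:3:3:1 phenotypic ratio.
Expected counts for N = 317 under a 9:3:3:1 ratio (total parts = 16):
  gray-bodied normal-winged: 317 × 9/16 = 178.3125
  gray-bodied vestigial-winged: 317 × 3/16 = 59.4375
  ebony-bodied normal-winged: 317 × 3/16 = 59.4375
  ebony-bodied vestigial-winged: 317 × 1/16 = 19.8125
Contribution of ebony-bodied vestigial-winged: (17 − 19.8125)² / 19.8125 = 0.3993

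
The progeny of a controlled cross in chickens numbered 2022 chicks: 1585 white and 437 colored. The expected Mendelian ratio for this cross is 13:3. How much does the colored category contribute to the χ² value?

8.835

The 13:3 ratio has 16 parts, so with N = 2022 the expected counts are:
  white: 2022 × 13/16 = 1642.875
  colored: 2022 × 3/16 = 379.125
Contribution of colored: (437 − 379.125)² / 379.125 = 8.8349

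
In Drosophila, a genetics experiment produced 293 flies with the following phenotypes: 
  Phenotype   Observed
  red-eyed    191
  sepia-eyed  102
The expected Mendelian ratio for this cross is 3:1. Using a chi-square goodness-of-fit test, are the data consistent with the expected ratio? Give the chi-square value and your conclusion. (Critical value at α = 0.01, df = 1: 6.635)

Under the 3:1 hypothesis (Σ ratio = 4, N = 293):
  red-eyed: 293 × 3/4 = 219.75
  sepia-eyed: 293 × 1/4 = 73.25
χ² = Σ (O − E)² / E
  red-eyed: (191 − 219.75)² / 219.75 = 3.7614
  sepia-eyed: (102 − 73.25)² / 73.25 = 11.2841
χ² = 3.7614 + 11.2841 = 15.0455 ≈ 15.046
Degrees of freedom = 2 − 1 = 1; critical value at α = 0.01 is 6.635.
Since 15.046 > 6.635, we reject the null hypothesis — the data do not fit the 3:1 ratio.

15.046; not consistent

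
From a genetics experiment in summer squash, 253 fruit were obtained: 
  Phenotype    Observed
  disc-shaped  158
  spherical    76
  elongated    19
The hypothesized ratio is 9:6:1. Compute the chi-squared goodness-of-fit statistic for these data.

The 9:6:1 ratio has 16 parts, so with N = 253 the expected counts are:
  disc-shaped: 253 × 9/16 = 142.3125
  spherical: 253 × 6/16 = 94.875
  elongated: 253 × 1/16 = 15.8125
χ² = Σ (O − E)² / E
  disc-shaped: (158 − 142.3125)² / 142.3125 = 1.7293
  spherical: (76 − 94.875)² / 94.875 = 3.7551
  elongated: (19 − 15.8125)² / 15.8125 = 0.6425
χ² = 1.7293 + 3.7551 + 0.6425 = 6.1269 ≈ 6.127

6.127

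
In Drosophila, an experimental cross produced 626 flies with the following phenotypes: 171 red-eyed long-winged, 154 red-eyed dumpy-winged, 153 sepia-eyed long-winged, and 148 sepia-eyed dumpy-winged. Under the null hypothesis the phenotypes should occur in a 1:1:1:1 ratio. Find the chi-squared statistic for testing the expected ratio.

Total ratio parts = 4. Expected numbers out of 626:
  red-eyed long-winged: 626 × 1/4 = 156.5
  red-eyed dumpy-winged: 626 × 1/4 = 156.5
  sepia-eyed long-winged: 626 × 1/4 = 156.5
  sepia-eyed dumpy-winged: 626 × 1/4 = 156.5
χ² = Σ (O − E)² / E
  red-eyed long-winged: (171 − 156.5)² / 156.5 = 1.3435
  red-eyed dumpy-winged: (154 − 156.5)² / 156.5 = 0.0399
  sepia-eyed long-winged: (153 − 156.5)² / 156.5 = 0.0783
  sepia-eyed dumpy-winged: (148 − 156.5)² / 156.5 = 0.4617
χ² = 1.3435 + 0.0399 + 0.0783 + 0.4617 = 1.9234 ≈ 1.923

1.923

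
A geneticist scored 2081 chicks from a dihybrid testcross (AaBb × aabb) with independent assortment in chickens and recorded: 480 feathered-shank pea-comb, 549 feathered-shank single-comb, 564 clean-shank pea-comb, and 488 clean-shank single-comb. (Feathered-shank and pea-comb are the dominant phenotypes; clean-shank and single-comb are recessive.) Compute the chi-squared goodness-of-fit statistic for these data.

10.381

A dihybrid testcross with independent assortment gives a 1:1:1:1 ratio.
Under the 1:1:1:1 hypothesis (Σ ratio = 4, N = 2081):
  feathered-shank pea-comb: 2081 × 1/4 = 520.25
  feathered-shank single-comb: 2081 × 1/4 = 520.25
  clean-shank pea-comb: 2081 × 1/4 = 520.25
  clean-shank single-comb: 2081 × 1/4 = 520.25
χ² = Σ (O − E)² / E
  feathered-shank pea-comb: (480 − 520.25)² / 520.25 = 3.1140
  feathered-shank single-comb: (549 − 520.25)² / 520.25 = 1.5888
  clean-shank pea-comb: (564 − 520.25)² / 520.25 = 3.6791
  clean-shank single-comb: (488 − 520.25)² / 520.25 = 1.9992
χ² = 3.1140 + 1.5888 + 3.6791 + 1.9992 = 10.3811 ≈ 10.381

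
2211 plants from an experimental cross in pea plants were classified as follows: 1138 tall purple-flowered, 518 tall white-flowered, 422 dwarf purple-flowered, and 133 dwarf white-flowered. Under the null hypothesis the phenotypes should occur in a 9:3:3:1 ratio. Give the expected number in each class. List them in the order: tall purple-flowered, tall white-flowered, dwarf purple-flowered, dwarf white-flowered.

1243.6875, 414.5625, 414.5625, 138.1875

Total ratio parts = 16. Expected numbers out of 2211:
  tall purple-flowered: 2211 × 9/16 = 1243.6875
  tall white-flowered: 2211 × 3/16 = 414.5625
  dwarf purple-flowered: 2211 × 3/16 = 414.5625
  dwarf white-flowered: 2211 × 1/16 = 138.1875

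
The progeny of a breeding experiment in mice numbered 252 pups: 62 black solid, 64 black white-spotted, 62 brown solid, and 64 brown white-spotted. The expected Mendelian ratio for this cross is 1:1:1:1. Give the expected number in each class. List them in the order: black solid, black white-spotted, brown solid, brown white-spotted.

Under the 1:1:1:1 hypothesis (Σ ratio = 4, N = 252):
  black solid: 252 × 1/4 = 63
  black white-spotted: 252 × 1/4 = 63
  brown solid: 252 × 1/4 = 63
  brown white-spotted: 252 × 1/4 = 63

63, 63, 63, 63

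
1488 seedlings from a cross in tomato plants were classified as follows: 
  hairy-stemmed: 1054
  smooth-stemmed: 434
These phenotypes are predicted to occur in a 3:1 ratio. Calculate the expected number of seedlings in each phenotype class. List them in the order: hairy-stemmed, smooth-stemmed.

1116, 372

The 3:1 ratio has 4 parts, so with N = 1488 the expected counts are:
  hairy-stemmed: 1488 × 3/4 = 1116
  smooth-stemmed: 1488 × 1/4 = 372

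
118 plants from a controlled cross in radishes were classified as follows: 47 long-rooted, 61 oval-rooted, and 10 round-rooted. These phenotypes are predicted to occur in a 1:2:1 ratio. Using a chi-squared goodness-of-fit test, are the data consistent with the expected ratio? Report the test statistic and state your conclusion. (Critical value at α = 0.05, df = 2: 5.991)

23.339; not consistent

Under the 1:2:1 hypothesis (Σ ratio = 4, N = 118):
  long-rooted: 118 × 1/4 = 29.5
  oval-rooted: 118 × 2/4 = 59
  round-rooted: 118 × 1/4 = 29.5
χ² = Σ (O − E)² / E
  long-rooted: (47 − 29.5)² / 29.5 = 10.3814
  oval-rooted: (61 − 59)² / 59 = 0.0678
  round-rooted: (10 − 29.5)² / 29.5 = 12.8898
χ² = 10.3814 + 0.0678 + 12.8898 = 23.339
Degrees of freedom = 3 − 1 = 2; critical value at α = 0.05 is 5.991.
Since 23.339 > 5.991, we reject the null hypothesis — the data do not fit the 1:2:1 ratio.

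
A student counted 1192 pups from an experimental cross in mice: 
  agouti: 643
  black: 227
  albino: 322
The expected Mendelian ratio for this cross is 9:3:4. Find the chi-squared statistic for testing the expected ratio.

Expected counts for N = 1192 under a 9:3:4 ratio (total parts = 16):
  agouti: 1192 × 9/16 = 670.5
  black: 1192 × 3/16 = 223.5
  albino: 1192 × 4/16 = 298
χ² = Σ (O − E)² / E
  agouti: (643 − 670.5)² / 670.5 = 1.1279
  black: (227 − 223.5)² / 223.5 = 0.0548
  albino: (322 − 298)² / 298 = 1.9329
χ² = 1.1279 + 0.0548 + 1.9329 = 3.1156 ≈ 3.116

3.116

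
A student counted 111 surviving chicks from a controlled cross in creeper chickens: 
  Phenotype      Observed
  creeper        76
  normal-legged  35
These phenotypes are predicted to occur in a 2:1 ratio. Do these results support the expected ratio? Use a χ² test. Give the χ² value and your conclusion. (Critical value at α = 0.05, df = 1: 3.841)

0.162; consistent

Total ratio parts = 3. Expected numbers out of 111:
  creeper: 111 × 2/3 = 74
  normal-legged: 111 × 1/3 = 37
χ² = Σ (O − E)² / E
  creeper: (76 − 74)² / 74 = 0.0541
  normal-legged: (35 − 37)² / 37 = 0.1081
χ² = 0.0541 + 0.1081 = 0.1622 ≈ 0.162
Degrees of freedom = 2 − 1 = 1; critical value at α = 0.05 is 3.841.
Since 0.162 < 3.841, we fail to reject the null hypothesis — the data are consistent with the 2:1 ratio.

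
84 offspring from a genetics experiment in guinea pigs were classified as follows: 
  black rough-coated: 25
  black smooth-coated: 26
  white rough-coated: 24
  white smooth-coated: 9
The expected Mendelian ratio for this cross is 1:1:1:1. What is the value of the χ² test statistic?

Total ratio parts = 4. Expected numbers out of 84:
  black rough-coated: 84 × 1/4 = 21
  black smooth-coated: 84 × 1/4 = 21
  white rough-coated: 84 × 1/4 = 21
  white smooth-coated: 84 × 1/4 = 21
χ² = Σ (O − E)² / E
  black rough-coated: (25 − 21)² / 21 = 0.7619
  black smooth-coated: (26 − 21)² / 21 = 1.1905
  white rough-coated: (24 − 21)² / 21 = 0.4286
  white smooth-coated: (9 − 21)² / 21 = 6.8571
χ² = 0.7619 + 1.1905 + 0.4286 + 6.8571 = 9.2381 ≈ 9.238

9.238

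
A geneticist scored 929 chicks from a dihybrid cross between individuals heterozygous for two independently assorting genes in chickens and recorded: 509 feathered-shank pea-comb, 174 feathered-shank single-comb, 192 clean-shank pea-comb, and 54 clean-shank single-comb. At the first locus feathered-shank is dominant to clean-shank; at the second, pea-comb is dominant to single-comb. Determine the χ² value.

A dihybrid F₂ with independent assortment and complete dominance at both loci gives a 9:3:3:1 phenotypic ratio.
Expected counts for N = 929 under a 9:3:3:1 ratio (total parts = 16):
  feathered-shank pea-comb: 929 × 9/16 = 522.5625
  feathered-shank single-comb: 929 × 3/16 = 174.1875
  clean-shank pea-comb: 929 × 3/16 = 174.1875
  clean-shank single-comb: 929 × 1/16 = 58.0625
χ² = Σ (O − E)² / E
  feathered-shank pea-comb: (509 − 522.5625)² / 522.5625 = 0.3520
  feathered-shank single-comb: (174 − 174.1875)² / 174.1875 = 0.0002
  clean-shank pea-comb: (192 − 174.1875)² / 174.1875 = 1.8215
  clean-shank single-comb: (54 − 58.0625)² / 58.0625 = 0.2842
χ² = 0.3520 + 0.0002 + 1.8215 + 0.2842 = 2.4579 ≈ 2.458

2.458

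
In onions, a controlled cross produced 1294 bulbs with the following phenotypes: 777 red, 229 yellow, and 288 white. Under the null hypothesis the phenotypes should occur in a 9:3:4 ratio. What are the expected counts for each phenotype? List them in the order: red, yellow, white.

Expected counts for N = 1294 under a 9:3:4 ratio (total parts = 16):
  red: 1294 × 9/16 = 727.875
  yellow: 1294 × 3/16 = 242.625
  white: 1294 × 4/16 = 323.5

727.875, 242.625, 323.5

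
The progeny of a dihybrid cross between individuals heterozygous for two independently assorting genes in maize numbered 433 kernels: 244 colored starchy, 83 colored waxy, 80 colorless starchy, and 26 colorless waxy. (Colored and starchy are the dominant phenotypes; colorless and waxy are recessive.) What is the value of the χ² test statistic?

A dihybrid F₂ with independent assortment and complete dominance at both loci gives a 9:3:3:1 phenotypic ratio.
Expected counts for N = 433 under a 9:3:3:1 ratio (total parts = 16):
  colored starchy: 433 × 9/16 = 243.5625
  colored waxy: 433 × 3/16 = 81.1875
  colorless starchy: 433 × 3/16 = 81.1875
  colorless waxy: 433 × 1/16 = 27.0625
χ² = Σ (O − E)² / E
  colored starchy: (244 − 243.5625)² / 243.5625 = 0.0008
  colored waxy: (83 − 81.1875)² / 81.1875 = 0.0405
  colorless starchy: (80 − 81.1875)² / 81.1875 = 0.0174
  colorless waxy: (26 − 27.0625)² / 27.0625 = 0.0417
χ² = 0.0008 + 0.0405 + 0.0174 + 0.0417 = 0.1004 ≈ 0.100

0.100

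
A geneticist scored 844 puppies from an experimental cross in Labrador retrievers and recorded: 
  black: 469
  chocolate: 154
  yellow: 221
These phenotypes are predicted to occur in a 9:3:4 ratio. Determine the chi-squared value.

0.658

Expected counts for N = 844 under a 9:3:4 ratio (total parts = 16):
  black: 844 × 9/16 = 474.75
  chocolate: 844 × 3/16 = 158.25
  yellow: 844 × 4/16 = 211
χ² = Σ (O − E)² / E
  black: (469 − 474.75)² / 474.75 = 0.0696
  chocolate: (154 − 158.25)² / 158.25 = 0.1141
  yellow: (221 − 211)² / 211 = 0.4739
χ² = 0.0696 + 0.1141 + 0.4739 = 0.6576 ≈ 0.658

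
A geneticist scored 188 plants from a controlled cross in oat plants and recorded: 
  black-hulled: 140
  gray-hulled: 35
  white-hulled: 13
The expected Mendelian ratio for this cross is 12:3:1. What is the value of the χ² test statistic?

0.142

Expected counts for N = 188 under a 12:3:1 ratio (total parts = 16):
  black-hulled: 188 × 12/16 = 141
  gray-hulled: 188 × 3/16 = 35.25
  white-hulled: 188 × 1/16 = 11.75
χ² = Σ (O − E)² / E
  black-hulled: (140 − 141)² / 141 = 0.0071
  gray-hulled: (35 − 35.25)² / 35.25 = 0.0018
  white-hulled: (13 − 11.75)² / 11.75 = 0.1330
χ² = 0.0071 + 0.0018 + 0.1330 = 0.1419 ≈ 0.142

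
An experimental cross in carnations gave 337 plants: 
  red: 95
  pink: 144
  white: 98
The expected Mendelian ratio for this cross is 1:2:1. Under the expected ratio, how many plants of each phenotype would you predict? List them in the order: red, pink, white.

84.25, 168.5, 84.25

Total ratio parts = 4. Expected numbers out of 337:
  red: 337 × 1/4 = 84.25
  pink: 337 × 2/4 = 168.5
  white: 337 × 1/4 = 84.25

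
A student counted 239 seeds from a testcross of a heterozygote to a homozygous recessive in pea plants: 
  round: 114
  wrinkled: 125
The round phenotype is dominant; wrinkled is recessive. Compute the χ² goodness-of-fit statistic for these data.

A testcross of a heterozygote (Aa × aa) gives a 1:1 phenotypic ratio.
The 1:1 ratio has 2 parts, so with N = 239 the expected counts are:
  round: 239 × 1/2 = 119.5
  wrinkled: 239 × 1/2 = 119.5
χ² = Σ (O − E)² / E
  round: (114 − 119.5)² / 119.5 = 0.2531
  wrinkled: (125 − 119.5)² / 119.5 = 0.2531
χ² = 0.2531 + 0.2531 = 0.5062 ≈ 0.506

0.506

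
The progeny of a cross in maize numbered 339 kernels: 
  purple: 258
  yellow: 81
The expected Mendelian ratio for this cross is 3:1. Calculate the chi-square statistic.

Total ratio parts = 4. Expected numbers out of 339:
  purple: 339 × 3/4 = 254.25
  yellow: 339 × 1/4 = 84.75
χ² = Σ (O − E)² / E
  purple: (258 − 254.25)² / 254.25 = 0.0553
  yellow: (81 − 84.75)² / 84.75 = 0.1659
χ² = 0.0553 + 0.1659 = 0.2212 ≈ 0.221

0.221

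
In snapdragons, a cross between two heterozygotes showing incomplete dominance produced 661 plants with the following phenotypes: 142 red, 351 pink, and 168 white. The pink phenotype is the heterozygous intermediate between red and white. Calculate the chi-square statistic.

With incomplete dominance, a heterozygote × heterozygote cross gives a 1:2:1 phenotypic ratio.
Expected counts for N = 661 under a 1:2:1 ratio (total parts = 4):
  red: 661 × 1/4 = 165.25
  pink: 661 × 2/4 = 330.5
  white: 661 × 1/4 = 165.25
χ² = Σ (O − E)² / E
  red: (142 − 165.25)² / 165.25 = 3.2712
  pink: (351 − 330.5)² / 330.5 = 1.2716
  white: (168 − 165.25)² / 165.25 = 0.0458
χ² = 3.2712 + 1.2716 + 0.0458 = 4.5886 ≈ 4.589

4.589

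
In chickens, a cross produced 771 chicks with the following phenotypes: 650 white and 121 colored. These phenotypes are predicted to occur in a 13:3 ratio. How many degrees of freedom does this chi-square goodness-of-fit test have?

A goodness-of-fit test with 2 phenotype classes has df = 2 − 1 = 1.

1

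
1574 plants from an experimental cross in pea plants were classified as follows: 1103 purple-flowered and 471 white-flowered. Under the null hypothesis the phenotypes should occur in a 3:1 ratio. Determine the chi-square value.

Under the 3:1 hypothesis (Σ ratio = 4, N = 1574):
  purple-flowered: 1574 × 3/4 = 1180.5
  white-flowered: 1574 × 1/4 = 393.5
χ² = Σ (O − E)² / E
  purple-flowered: (1103 − 1180.5)² / 1180.5 = 5.0879
  white-flowered: (471 − 393.5)² / 393.5 = 15.2637
χ² = 5.0879 + 15.2637 = 20.3516 ≈ 20.352

20.352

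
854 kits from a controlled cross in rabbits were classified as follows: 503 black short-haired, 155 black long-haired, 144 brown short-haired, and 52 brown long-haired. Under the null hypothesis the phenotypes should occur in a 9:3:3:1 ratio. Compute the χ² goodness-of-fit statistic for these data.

2.889

Total ratio parts = 16. Expected numbers out of 854:
  black short-haired: 854 × 9/16 = 480.375
  black long-haired: 854 × 3/16 = 160.125
  brown short-haired: 854 × 3/16 = 160.125
  brown long-haired: 854 × 1/16 = 53.375
χ² = Σ (O − E)² / E
  black short-haired: (503 − 480.375)² / 480.375 = 1.0656
  black long-haired: (155 − 160.125)² / 160.125 = 0.1640
  brown short-haired: (144 − 160.125)² / 160.125 = 1.6238
  brown long-haired: (52 − 53.375)² / 53.375 = 0.0354
χ² = 1.0656 + 0.1640 + 1.6238 + 0.0354 = 2.8888 ≈ 2.889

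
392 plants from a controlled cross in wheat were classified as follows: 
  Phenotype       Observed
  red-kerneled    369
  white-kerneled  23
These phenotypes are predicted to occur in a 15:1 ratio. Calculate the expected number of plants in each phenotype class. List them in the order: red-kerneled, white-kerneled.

Total ratio parts = 16. Expected numbers out of 392:
  red-kerneled: 392 × 15/16 = 367.5
  white-kerneled: 392 × 1/16 = 24.5

367.5, 24.5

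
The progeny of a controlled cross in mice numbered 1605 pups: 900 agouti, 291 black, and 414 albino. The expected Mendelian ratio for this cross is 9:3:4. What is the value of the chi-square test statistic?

Total ratio parts = 16. Expected numbers out of 1605:
  agouti: 1605 × 9/16 = 902.8125
  black: 1605 × 3/16 = 300.9375
  albino: 1605 × 4/16 = 401.25
χ² = Σ (O − E)² / E
  agouti: (900 − 902.8125)² / 902.8125 = 0.0088
  black: (291 − 300.9375)² / 300.9375 = 0.3282
  albino: (414 − 401.25)² / 401.25 = 0.4051
χ² = 0.0088 + 0.3282 + 0.4051 = 0.7421 ≈ 0.742

0.742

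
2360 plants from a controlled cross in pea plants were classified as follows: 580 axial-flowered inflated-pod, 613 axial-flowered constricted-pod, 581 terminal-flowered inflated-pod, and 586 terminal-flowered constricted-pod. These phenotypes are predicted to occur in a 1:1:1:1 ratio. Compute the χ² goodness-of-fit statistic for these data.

1.231

Expected counts for N = 2360 under a 1:1:1:1 ratio (total parts = 4):
  axial-flowered inflated-pod: 2360 × 1/4 = 590
  axial-flowered constricted-pod: 2360 × 1/4 = 590
  terminal-flowered inflated-pod: 2360 × 1/4 = 590
  terminal-flowered constricted-pod: 2360 × 1/4 = 590
χ² = Σ (O − E)² / E
  axial-flowered inflated-pod: (580 − 590)² / 590 = 0.1695
  axial-flowered constricted-pod: (613 − 590)² / 590 = 0.8966
  terminal-flowered inflated-pod: (581 − 590)² / 590 = 0.1373
  terminal-flowered constricted-pod: (586 − 590)² / 590 = 0.0271
χ² = 0.1695 + 0.8966 + 0.1373 + 0.0271 = 1.2305 ≈ 1.231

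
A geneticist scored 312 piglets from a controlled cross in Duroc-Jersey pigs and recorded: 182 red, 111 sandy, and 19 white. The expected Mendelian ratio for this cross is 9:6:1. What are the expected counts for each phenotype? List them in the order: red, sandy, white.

The 9:6:1 ratio has 16 parts, so with N = 312 the expected counts are:
  red: 312 × 9/16 = 175.5
  sandy: 312 × 6/16 = 117
  white: 312 × 1/16 = 19.5

175.5, 117, 19.5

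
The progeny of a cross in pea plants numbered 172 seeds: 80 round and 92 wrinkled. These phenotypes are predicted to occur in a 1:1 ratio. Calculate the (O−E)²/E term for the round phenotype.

The 1:1 ratio has 2 parts, so with N = 172 the expected counts are:
  round: 172 × 1/2 = 86
  wrinkled: 172 × 1/2 = 86
Contribution of round: (80 − 86)² / 86 = 0.4186

0.419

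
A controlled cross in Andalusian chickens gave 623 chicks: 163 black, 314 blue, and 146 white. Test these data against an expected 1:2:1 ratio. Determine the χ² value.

The 1:2:1 ratio has 4 parts, so with N = 623 the expected counts are:
  black: 623 × 1/4 = 155.75
  blue: 623 × 2/4 = 311.5
  white: 623 × 1/4 = 155.75
χ² = Σ (O − E)² / E
  black: (163 − 155.75)² / 155.75 = 0.3375
  blue: (314 − 311.5)² / 311.5 = 0.0201
  white: (146 − 155.75)² / 155.75 = 0.6104
χ² = 0.3375 + 0.0201 + 0.6104 = 0.968

0.968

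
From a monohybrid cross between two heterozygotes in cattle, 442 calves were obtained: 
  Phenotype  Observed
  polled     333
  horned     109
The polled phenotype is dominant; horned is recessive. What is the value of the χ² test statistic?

0.027

For a monohybrid cross between heterozygotes with complete dominance, the expected phenotypic ratio is 3:1.
Expected counts for N = 442 under a 3:1 ratio (total parts = 4):
  polled: 442 × 3/4 = 331.5
  horned: 442 × 1/4 = 110.5
χ² = Σ (O − E)² / E
  polled: (333 − 331.5)² / 331.5 = 0.0068
  horned: (109 − 110.5)² / 110.5 = 0.0204
χ² = 0.0068 + 0.0204 = 0.0272 ≈ 0.027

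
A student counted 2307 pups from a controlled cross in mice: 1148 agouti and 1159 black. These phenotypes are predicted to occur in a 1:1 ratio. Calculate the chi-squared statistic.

0.052

Expected counts for N = 2307 under a 1:1 ratio (total parts = 2):
  agouti: 2307 × 1/2 = 1153.5
  black: 2307 × 1/2 = 1153.5
χ² = Σ (O − E)² / E
  agouti: (1148 − 1153.5)² / 1153.5 = 0.0262
  black: (1159 − 1153.5)² / 1153.5 = 0.0262
χ² = 0.0262 + 0.0262 = 0.0524 ≈ 0.052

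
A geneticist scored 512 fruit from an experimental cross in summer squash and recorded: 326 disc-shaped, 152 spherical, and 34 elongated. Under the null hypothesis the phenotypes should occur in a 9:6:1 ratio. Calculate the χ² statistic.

13.472

Expected counts for N = 512 under a 9:6:1 ratio (total parts = 16):
  disc-shaped: 512 × 9/16 = 288
  spherical: 512 × 6/16 = 192
  elongated: 512 × 1/16 = 32
χ² = Σ (O − E)² / E
  disc-shaped: (326 − 288)² / 288 = 5.0139
  spherical: (152 − 192)² / 192 = 8.3333
  elongated: (34 − 32)² / 32 = 0.1250
χ² = 5.0139 + 8.3333 + 0.1250 = 13.4722 ≈ 13.472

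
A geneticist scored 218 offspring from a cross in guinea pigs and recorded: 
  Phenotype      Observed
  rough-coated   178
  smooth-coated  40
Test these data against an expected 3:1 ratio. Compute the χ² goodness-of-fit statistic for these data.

5.144

The 3:1 ratio has 4 parts, so with N = 218 the expected counts are:
  rough-coated: 218 × 3/4 = 163.5
  smooth-coated: 218 × 1/4 = 54.5
χ² = Σ (O − E)² / E
  rough-coated: (178 − 163.5)² / 163.5 = 1.2859
  smooth-coated: (40 − 54.5)² / 54.5 = 3.8578
χ² = 1.2859 + 3.8578 = 5.1437 ≈ 5.144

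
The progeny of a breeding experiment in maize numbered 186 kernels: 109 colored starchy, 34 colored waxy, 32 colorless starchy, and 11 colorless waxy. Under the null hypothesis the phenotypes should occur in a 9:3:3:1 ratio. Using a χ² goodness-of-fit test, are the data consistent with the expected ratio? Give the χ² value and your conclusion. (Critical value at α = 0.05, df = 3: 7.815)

Expected counts for N = 186 under a 9:3:3:1 ratio (total parts = 16):
  colored starchy: 186 × 9/16 = 104.625
  colored waxy: 186 × 3/16 = 34.875
  colorless starchy: 186 × 3/16 = 34.875
  colorless waxy: 186 × 1/16 = 11.625
χ² = Σ (O − E)² / E
  colored starchy: (109 − 104.625)² / 104.625 = 0.1829
  colored waxy: (34 − 34.875)² / 34.875 = 0.0220
  colorless starchy: (32 − 34.875)² / 34.875 = 0.2370
  colorless waxy: (11 − 11.625)² / 11.625 = 0.0336
χ² = 0.1829 + 0.0220 + 0.2370 + 0.0336 = 0.4755 ≈ 0.476
Degrees of freedom = 4 − 1 = 3; critical value at α = 0.05 is 7.815.
Since 0.476 < 7.815, we fail to reject the null hypothesis — the data are consistent with the 9:3:3:1 ratio.

0.476; consistent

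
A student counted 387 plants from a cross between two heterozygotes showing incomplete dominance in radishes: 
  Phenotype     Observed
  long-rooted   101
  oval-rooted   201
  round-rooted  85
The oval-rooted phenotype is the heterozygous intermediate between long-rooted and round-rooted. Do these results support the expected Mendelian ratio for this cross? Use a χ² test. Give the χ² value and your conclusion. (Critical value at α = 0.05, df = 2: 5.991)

With incomplete dominance, a heterozygote × heterozygote cross gives a 1:2:1 phenotypic ratio.
Under the 1:2:1 hypothesis (Σ ratio = 4, N = 387):
  long-rooted: 387 × 1/4 = 96.75
  oval-rooted: 387 × 2/4 = 193.5
  round-rooted: 387 × 1/4 = 96.75
χ² = Σ (O − E)² / E
  long-rooted: (101 − 96.75)² / 96.75 = 0.1867
  oval-rooted: (201 − 193.5)² / 193.5 = 0.2907
  round-rooted: (85 − 96.75)² / 96.75 = 1.4270
χ² = 0.1867 + 0.2907 + 1.4270 = 1.9044 ≈ 1.904
Degrees of freedom = 3 − 1 = 2; critical value at α = 0.05 is 5.991.
Since 1.904 < 5.991, we fail to reject the null hypothesis — the data are consistent with the 1:2:1 ratio.

1.904; consistent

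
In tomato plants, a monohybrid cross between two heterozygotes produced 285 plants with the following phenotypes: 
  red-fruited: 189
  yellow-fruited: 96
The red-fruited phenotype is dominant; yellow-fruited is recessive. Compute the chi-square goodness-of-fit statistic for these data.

For a monohybrid cross between heterozygotes with complete dominance, the expected phenotypic ratio is 3:1.
The 3:1 ratio has 4 parts, so with N = 285 the expected counts are:
  red-fruited: 285 × 3/4 = 213.75
  yellow-fruited: 285 × 1/4 = 71.25
χ² = Σ (O − E)² / E
  red-fruited: (189 − 213.75)² / 213.75 = 2.8658
  yellow-fruited: (96 − 71.25)² / 71.25 = 8.5974
χ² = 2.8658 + 8.5974 = 11.4632 ≈ 11.463

11.463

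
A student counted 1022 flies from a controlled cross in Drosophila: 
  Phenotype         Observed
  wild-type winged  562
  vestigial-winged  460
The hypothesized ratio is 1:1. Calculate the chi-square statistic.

Under the 1:1 hypothesis (Σ ratio = 2, N = 1022):
  wild-type winged: 1022 × 1/2 = 511
  vestigial-winged: 1022 × 1/2 = 511
χ² = Σ (O − E)² / E
  wild-type winged: (562 − 511)² / 511 = 5.0900
  vestigial-winged: (460 − 511)² / 511 = 5.0900
χ² = 5.0900 + 5.0900 = 10.180

10.180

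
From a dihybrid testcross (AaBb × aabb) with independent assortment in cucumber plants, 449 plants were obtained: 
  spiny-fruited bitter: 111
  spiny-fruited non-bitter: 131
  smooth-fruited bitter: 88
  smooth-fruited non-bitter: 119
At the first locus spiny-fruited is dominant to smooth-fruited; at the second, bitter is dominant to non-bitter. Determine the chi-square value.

8.791

A dihybrid testcross with independent assortment gives a 1:1:1:1 ratio.
Expected counts for N = 449 under a 1:1:1:1 ratio (total parts = 4):
  spiny-fruited bitter: 449 × 1/4 = 112.25
  spiny-fruited non-bitter: 449 × 1/4 = 112.25
  smooth-fruited bitter: 449 × 1/4 = 112.25
  smooth-fruited non-bitter: 449 × 1/4 = 112.25
χ² = Σ (O − E)² / E
  spiny-fruited bitter: (111 − 112.25)² / 112.25 = 0.0139
  spiny-fruited non-bitter: (131 − 112.25)² / 112.25 = 3.1320
  smooth-fruited bitter: (88 − 112.25)² / 112.25 = 5.2389
  smooth-fruited non-bitter: (119 − 112.25)² / 112.25 = 0.4059
χ² = 0.0139 + 3.1320 + 5.2389 + 0.4059 = 8.7907 ≈ 8.791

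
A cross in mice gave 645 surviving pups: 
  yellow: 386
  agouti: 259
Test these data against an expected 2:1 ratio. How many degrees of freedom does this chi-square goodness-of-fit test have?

1

A goodness-of-fit test with 2 phenotype classes has df = 2 − 1 = 1.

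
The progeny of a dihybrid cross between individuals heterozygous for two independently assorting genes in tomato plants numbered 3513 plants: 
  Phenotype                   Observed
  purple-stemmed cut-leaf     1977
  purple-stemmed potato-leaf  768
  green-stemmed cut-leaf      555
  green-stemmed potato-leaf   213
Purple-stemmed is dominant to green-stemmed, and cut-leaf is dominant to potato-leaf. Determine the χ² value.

A dihybrid F₂ with independent assortment and complete dominance at both loci gives a 9:3:3:1 phenotypic ratio.
Under the 9:3:3:1 hypothesis (Σ ratio = 16, N = 3513):
  purple-stemmed cut-leaf: 3513 × 9/16 = 1976.0625
  purple-stemmed potato-leaf: 3513 × 3/16 = 658.6875
  green-stemmed cut-leaf: 3513 × 3/16 = 658.6875
  green-stemmed potato-leaf: 3513 × 1/16 = 219.5625
χ² = Σ (O − E)² / E
  purple-stemmed cut-leaf: (1977 − 1976.0625)² / 1976.0625 = 0.0004
  purple-stemmed potato-leaf: (768 − 658.6875)² / 658.6875 = 18.1410
  green-stemmed cut-leaf: (555 − 658.6875)² / 658.6875 = 16.3220
  green-stemmed potato-leaf: (213 − 219.5625)² / 219.5625 = 0.1961
χ² = 0.0004 + 18.1410 + 16.3220 + 0.1961 = 34.6595 ≈ 34.660

34.660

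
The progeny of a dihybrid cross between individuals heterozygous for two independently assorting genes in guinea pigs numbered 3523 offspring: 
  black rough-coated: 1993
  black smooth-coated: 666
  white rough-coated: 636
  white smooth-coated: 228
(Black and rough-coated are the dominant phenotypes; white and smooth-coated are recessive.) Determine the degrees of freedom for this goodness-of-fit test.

3

A dihybrid F₂ with independent assortment and complete dominance at both loci gives a 9:3:3:1 phenotypic ratio.
A goodness-of-fit test with 4 phenotype classes has df = 4 − 1 = 3.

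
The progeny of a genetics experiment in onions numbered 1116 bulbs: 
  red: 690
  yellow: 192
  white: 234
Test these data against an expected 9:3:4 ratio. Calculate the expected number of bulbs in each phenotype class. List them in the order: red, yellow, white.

Expected counts for N = 1116 under a 9:3:4 ratio (total parts = 16):
  red: 1116 × 9/16 = 627.75
  yellow: 1116 × 3/16 = 209.25
  white: 1116 × 4/16 = 279

627.75, 209.25, 279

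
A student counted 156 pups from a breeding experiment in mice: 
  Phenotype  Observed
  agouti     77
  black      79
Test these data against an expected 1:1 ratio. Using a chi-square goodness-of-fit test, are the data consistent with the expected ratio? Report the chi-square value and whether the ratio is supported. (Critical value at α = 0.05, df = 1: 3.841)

0.026; consistent

Under the 1:1 hypothesis (Σ ratio = 2, N = 156):
  agouti: 156 × 1/2 = 78
  black: 156 × 1/2 = 78
χ² = Σ (O − E)² / E
  agouti: (77 − 78)² / 78 = 0.0128
  black: (79 − 78)² / 78 = 0.0128
χ² = 0.0128 + 0.0128 = 0.0256 ≈ 0.026
Degrees of freedom = 2 − 1 = 1; critical value at α = 0.05 is 3.841.
Since 0.026 < 3.841, we fail to reject the null hypothesis — the data are consistent with the 1:1 ratio.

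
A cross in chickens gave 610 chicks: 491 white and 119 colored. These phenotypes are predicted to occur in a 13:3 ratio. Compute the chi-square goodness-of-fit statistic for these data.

Under the 13:3 hypothesis (Σ ratio = 16, N = 610):
  white: 610 × 13/16 = 495.625
  colored: 610 × 3/16 = 114.375
χ² = Σ (O − E)² / E
  white: (491 − 495.625)² / 495.625 = 0.0432
  colored: (119 − 114.375)² / 114.375 = 0.1870
χ² = 0.0432 + 0.1870 = 0.2302 ≈ 0.230

0.230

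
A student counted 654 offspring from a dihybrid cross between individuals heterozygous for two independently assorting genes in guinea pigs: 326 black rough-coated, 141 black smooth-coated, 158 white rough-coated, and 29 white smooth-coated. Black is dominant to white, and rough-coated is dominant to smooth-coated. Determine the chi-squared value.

21.175

A dihybrid F₂ with independent assortment and complete dominance at both loci gives a 9:3:3:1 phenotypic ratio.
Total ratio parts = 16. Expected numbers out of 654:
  black rough-coated: 654 × 9/16 = 367.875
  black smooth-coated: 654 × 3/16 = 122.625
  white rough-coated: 654 × 3/16 = 122.625
  white smooth-coated: 654 × 1/16 = 40.875
χ² = Σ (O − E)² / E
  black rough-coated: (326 − 367.875)² / 367.875 = 4.7666
  black smooth-coated: (141 − 122.625)² / 122.625 = 2.7534
  white rough-coated: (158 − 122.625)² / 122.625 = 10.2050
  white smooth-coated: (29 − 40.875)² / 40.875 = 3.4499
χ² = 4.7666 + 2.7534 + 10.2050 + 3.4499 = 21.1749 ≈ 21.175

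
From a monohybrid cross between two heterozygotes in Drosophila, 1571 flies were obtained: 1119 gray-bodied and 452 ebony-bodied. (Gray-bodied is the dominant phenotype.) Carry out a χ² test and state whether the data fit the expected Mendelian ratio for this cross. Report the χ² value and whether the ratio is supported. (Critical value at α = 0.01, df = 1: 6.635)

11.918; not consistent

For a monohybrid cross between heterozygotes with complete dominance, the expected phenotypic ratio is 3:1.
Total ratio parts = 4. Expected numbers out of 1571:
  gray-bodied: 1571 × 3/4 = 1178.25
  ebony-bodied: 1571 × 1/4 = 392.75
χ² = Σ (O − E)² / E
  gray-bodied: (1119 − 1178.25)² / 1178.25 = 2.9795
  ebony-bodied: (452 − 392.75)² / 392.75 = 8.9384
χ² = 2.9795 + 8.9384 = 11.9179 ≈ 11.918
Degrees of freedom = 2 − 1 = 1; critical value at α = 0.01 is 6.635.
Since 11.918 > 6.635, we reject the null hypothesis — the data do not fit the 3:1 ratio.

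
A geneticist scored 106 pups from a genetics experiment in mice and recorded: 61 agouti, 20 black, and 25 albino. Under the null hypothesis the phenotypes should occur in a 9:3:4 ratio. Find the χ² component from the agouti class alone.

0.032

Total ratio parts = 16. Expected numbers out of 106:
  agouti: 106 × 9/16 = 59.625
  black: 106 × 3/16 = 19.875
  albino: 106 × 4/16 = 26.5
Contribution of agouti: (61 − 59.625)² / 59.625 = 0.0317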